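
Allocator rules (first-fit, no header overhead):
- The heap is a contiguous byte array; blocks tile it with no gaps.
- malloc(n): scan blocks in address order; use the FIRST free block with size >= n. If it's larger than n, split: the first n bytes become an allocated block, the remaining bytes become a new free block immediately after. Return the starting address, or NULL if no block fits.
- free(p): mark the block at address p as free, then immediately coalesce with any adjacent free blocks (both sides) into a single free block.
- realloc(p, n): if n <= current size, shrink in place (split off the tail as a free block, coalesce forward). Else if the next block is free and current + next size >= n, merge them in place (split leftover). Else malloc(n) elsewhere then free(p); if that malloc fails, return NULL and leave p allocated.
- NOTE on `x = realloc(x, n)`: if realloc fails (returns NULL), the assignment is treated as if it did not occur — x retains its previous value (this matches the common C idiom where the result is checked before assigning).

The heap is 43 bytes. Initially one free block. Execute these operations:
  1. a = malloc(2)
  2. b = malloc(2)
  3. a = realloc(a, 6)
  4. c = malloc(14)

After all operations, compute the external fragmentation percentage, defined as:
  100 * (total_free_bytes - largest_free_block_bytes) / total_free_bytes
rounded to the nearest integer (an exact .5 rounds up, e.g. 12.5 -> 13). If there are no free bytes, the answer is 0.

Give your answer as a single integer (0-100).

Op 1: a = malloc(2) -> a = 0; heap: [0-1 ALLOC][2-42 FREE]
Op 2: b = malloc(2) -> b = 2; heap: [0-1 ALLOC][2-3 ALLOC][4-42 FREE]
Op 3: a = realloc(a, 6) -> a = 4; heap: [0-1 FREE][2-3 ALLOC][4-9 ALLOC][10-42 FREE]
Op 4: c = malloc(14) -> c = 10; heap: [0-1 FREE][2-3 ALLOC][4-9 ALLOC][10-23 ALLOC][24-42 FREE]
Free blocks: [2 19] total_free=21 largest=19 -> 100*(21-19)/21 = 200/21 ≈ 9.524 -> rounds to 10

Answer: 10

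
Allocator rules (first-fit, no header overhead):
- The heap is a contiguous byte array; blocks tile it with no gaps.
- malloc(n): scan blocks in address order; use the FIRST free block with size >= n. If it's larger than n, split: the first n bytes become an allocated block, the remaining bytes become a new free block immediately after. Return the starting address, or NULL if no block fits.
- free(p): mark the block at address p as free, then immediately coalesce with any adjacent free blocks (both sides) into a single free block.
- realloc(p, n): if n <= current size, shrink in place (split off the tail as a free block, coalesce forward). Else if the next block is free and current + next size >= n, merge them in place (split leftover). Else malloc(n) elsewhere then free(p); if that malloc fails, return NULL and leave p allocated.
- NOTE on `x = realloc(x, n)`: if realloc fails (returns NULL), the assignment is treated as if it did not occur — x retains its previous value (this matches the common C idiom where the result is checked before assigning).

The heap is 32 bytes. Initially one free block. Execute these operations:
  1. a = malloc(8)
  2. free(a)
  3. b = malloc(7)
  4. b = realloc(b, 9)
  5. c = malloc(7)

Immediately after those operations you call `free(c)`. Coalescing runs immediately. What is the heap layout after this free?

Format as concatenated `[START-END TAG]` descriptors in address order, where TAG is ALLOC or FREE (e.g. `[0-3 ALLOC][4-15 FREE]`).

Op 1: a = malloc(8) -> a = 0; heap: [0-7 ALLOC][8-31 FREE]
Op 2: free(a) -> (freed a); heap: [0-31 FREE]
Op 3: b = malloc(7) -> b = 0; heap: [0-6 ALLOC][7-31 FREE]
Op 4: b = realloc(b, 9) -> b = 0; heap: [0-8 ALLOC][9-31 FREE]
Op 5: c = malloc(7) -> c = 9; heap: [0-8 ALLOC][9-15 ALLOC][16-31 FREE]
free(c): c = 9 -> block [9-15 ALLOC]; mark free, coalesce with adjacent free neighbors -> [0-8 ALLOC][9-31 FREE]

Answer: [0-8 ALLOC][9-31 FREE]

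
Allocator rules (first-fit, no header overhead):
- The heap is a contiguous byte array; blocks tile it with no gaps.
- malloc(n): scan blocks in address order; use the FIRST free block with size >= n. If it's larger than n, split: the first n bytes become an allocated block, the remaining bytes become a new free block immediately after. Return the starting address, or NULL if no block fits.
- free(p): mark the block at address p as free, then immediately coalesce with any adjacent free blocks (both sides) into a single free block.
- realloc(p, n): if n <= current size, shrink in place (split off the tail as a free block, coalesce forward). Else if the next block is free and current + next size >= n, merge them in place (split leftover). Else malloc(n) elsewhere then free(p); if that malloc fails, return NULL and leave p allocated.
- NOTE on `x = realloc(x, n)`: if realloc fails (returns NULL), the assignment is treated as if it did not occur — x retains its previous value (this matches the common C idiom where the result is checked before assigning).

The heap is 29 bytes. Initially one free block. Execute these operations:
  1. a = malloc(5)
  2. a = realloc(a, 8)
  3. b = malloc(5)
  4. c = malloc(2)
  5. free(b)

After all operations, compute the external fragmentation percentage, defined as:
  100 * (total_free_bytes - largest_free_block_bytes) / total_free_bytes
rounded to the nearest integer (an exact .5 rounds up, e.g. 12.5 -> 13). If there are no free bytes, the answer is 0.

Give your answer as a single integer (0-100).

Op 1: a = malloc(5) -> a = 0; heap: [0-4 ALLOC][5-28 FREE]
Op 2: a = realloc(a, 8) -> a = 0; heap: [0-7 ALLOC][8-28 FREE]
Op 3: b = malloc(5) -> b = 8; heap: [0-7 ALLOC][8-12 ALLOC][13-28 FREE]
Op 4: c = malloc(2) -> c = 13; heap: [0-7 ALLOC][8-12 ALLOC][13-14 ALLOC][15-28 FREE]
Op 5: free(b) -> (freed b); heap: [0-7 ALLOC][8-12 FREE][13-14 ALLOC][15-28 FREE]
Free blocks: [5 14] total_free=19 largest=14 -> 100*(19-14)/19 = 500/19 ≈ 26.316 -> rounds to 26

Answer: 26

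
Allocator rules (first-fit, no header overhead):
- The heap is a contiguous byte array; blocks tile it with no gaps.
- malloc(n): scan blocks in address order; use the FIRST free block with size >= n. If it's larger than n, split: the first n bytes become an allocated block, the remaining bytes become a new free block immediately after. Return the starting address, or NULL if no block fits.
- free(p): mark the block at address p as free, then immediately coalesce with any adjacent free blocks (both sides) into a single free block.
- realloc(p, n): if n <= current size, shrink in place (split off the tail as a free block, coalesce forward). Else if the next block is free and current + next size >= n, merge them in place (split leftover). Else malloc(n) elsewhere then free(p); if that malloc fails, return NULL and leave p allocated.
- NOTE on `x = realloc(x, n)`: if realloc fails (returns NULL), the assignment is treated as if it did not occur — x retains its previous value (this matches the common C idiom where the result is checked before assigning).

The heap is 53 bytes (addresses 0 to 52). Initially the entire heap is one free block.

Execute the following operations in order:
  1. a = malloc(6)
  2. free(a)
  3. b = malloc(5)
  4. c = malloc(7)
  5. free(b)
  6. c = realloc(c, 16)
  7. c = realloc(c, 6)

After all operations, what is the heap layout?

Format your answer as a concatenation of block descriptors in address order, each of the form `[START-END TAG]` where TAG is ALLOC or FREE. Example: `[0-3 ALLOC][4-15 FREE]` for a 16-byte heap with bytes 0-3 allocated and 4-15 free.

Op 1: a = malloc(6) -> a = 0; heap: [0-5 ALLOC][6-52 FREE]
Op 2: free(a) -> (freed a); heap: [0-52 FREE]
Op 3: b = malloc(5) -> b = 0; heap: [0-4 ALLOC][5-52 FREE]
Op 4: c = malloc(7) -> c = 5; heap: [0-4 ALLOC][5-11 ALLOC][12-52 FREE]
Op 5: free(b) -> (freed b); heap: [0-4 FREE][5-11 ALLOC][12-52 FREE]
Op 6: c = realloc(c, 16) -> c = 5; heap: [0-4 FREE][5-20 ALLOC][21-52 FREE]
Op 7: c = realloc(c, 6) -> c = 5; heap: [0-4 FREE][5-10 ALLOC][11-52 FREE]

Answer: [0-4 FREE][5-10 ALLOC][11-52 FREE]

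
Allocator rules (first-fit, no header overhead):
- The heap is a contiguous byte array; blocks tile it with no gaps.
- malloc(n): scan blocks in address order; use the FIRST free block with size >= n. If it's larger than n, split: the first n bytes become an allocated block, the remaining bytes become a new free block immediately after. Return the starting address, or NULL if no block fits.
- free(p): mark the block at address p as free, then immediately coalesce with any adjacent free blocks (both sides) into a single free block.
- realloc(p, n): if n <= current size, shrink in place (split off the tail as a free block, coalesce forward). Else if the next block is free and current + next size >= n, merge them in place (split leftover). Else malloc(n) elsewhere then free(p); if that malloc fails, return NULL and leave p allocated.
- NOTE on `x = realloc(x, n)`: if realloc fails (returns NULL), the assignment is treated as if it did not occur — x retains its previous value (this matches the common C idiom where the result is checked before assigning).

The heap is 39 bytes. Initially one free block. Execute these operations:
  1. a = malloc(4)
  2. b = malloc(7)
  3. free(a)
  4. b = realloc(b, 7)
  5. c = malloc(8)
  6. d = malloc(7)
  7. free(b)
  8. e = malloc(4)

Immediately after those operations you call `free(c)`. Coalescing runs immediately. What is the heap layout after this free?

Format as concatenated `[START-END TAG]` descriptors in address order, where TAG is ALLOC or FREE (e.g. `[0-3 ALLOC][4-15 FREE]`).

Answer: [0-3 ALLOC][4-18 FREE][19-25 ALLOC][26-38 FREE]

Derivation:
Op 1: a = malloc(4) -> a = 0; heap: [0-3 ALLOC][4-38 FREE]
Op 2: b = malloc(7) -> b = 4; heap: [0-3 ALLOC][4-10 ALLOC][11-38 FREE]
Op 3: free(a) -> (freed a); heap: [0-3 FREE][4-10 ALLOC][11-38 FREE]
Op 4: b = realloc(b, 7) -> b = 4; heap: [0-3 FREE][4-10 ALLOC][11-38 FREE]
Op 5: c = malloc(8) -> c = 11; heap: [0-3 FREE][4-10 ALLOC][11-18 ALLOC][19-38 FREE]
Op 6: d = malloc(7) -> d = 19; heap: [0-3 FREE][4-10 ALLOC][11-18 ALLOC][19-25 ALLOC][26-38 FREE]
Op 7: free(b) -> (freed b); heap: [0-10 FREE][11-18 ALLOC][19-25 ALLOC][26-38 FREE]
Op 8: e = malloc(4) -> e = 0; heap: [0-3 ALLOC][4-10 FREE][11-18 ALLOC][19-25 ALLOC][26-38 FREE]
free(c): c = 11 -> block [11-18 ALLOC]; mark free, coalesce with adjacent free neighbors -> [0-3 ALLOC][4-18 FREE][19-25 ALLOC][26-38 FREE]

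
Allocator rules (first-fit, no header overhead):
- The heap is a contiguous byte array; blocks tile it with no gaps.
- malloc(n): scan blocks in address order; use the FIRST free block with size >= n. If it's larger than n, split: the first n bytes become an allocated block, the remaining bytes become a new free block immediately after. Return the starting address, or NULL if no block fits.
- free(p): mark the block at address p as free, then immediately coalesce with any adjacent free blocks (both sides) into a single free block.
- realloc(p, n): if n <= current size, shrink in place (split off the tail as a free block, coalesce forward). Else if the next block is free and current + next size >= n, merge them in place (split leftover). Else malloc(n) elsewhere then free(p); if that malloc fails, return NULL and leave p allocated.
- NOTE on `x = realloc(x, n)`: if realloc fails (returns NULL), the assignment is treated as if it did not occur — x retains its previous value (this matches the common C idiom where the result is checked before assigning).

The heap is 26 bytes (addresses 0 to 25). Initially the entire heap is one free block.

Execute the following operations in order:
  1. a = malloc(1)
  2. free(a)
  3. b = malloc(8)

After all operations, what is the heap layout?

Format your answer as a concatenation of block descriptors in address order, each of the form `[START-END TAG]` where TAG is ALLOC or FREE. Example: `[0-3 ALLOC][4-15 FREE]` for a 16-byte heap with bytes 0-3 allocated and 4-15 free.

Answer: [0-7 ALLOC][8-25 FREE]

Derivation:
Op 1: a = malloc(1) -> a = 0; heap: [0-0 ALLOC][1-25 FREE]
Op 2: free(a) -> (freed a); heap: [0-25 FREE]
Op 3: b = malloc(8) -> b = 0; heap: [0-7 ALLOC][8-25 FREE]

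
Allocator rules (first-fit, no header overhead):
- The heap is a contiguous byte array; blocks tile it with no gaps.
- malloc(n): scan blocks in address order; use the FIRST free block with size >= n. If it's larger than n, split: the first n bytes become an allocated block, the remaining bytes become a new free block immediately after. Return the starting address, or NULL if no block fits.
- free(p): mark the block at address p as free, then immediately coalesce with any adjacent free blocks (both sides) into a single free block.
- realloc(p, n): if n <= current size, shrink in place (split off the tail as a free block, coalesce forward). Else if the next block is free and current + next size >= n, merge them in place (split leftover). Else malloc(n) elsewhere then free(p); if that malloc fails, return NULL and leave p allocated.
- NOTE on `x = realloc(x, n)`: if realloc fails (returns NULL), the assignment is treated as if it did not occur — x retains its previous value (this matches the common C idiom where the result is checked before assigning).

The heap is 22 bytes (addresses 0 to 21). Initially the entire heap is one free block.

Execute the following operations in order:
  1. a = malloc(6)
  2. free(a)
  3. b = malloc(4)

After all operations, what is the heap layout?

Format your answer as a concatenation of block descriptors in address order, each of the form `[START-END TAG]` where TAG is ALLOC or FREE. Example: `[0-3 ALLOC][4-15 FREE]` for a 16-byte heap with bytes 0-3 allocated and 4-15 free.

Answer: [0-3 ALLOC][4-21 FREE]

Derivation:
Op 1: a = malloc(6) -> a = 0; heap: [0-5 ALLOC][6-21 FREE]
Op 2: free(a) -> (freed a); heap: [0-21 FREE]
Op 3: b = malloc(4) -> b = 0; heap: [0-3 ALLOC][4-21 FREE]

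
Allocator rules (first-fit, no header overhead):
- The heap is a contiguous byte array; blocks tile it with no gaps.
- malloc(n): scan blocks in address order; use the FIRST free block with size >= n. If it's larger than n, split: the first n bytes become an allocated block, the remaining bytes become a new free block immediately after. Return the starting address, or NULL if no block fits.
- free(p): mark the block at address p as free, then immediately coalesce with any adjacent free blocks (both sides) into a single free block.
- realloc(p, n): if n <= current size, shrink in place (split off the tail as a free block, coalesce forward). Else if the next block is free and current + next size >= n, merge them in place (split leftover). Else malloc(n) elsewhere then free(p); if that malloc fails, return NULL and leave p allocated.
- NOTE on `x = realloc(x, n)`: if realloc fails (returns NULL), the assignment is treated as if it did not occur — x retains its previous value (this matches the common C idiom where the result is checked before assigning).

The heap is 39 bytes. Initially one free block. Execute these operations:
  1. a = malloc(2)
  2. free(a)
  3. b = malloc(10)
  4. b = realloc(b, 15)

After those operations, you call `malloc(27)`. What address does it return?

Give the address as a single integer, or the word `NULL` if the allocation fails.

Answer: NULL

Derivation:
Op 1: a = malloc(2) -> a = 0; heap: [0-1 ALLOC][2-38 FREE]
Op 2: free(a) -> (freed a); heap: [0-38 FREE]
Op 3: b = malloc(10) -> b = 0; heap: [0-9 ALLOC][10-38 FREE]
Op 4: b = realloc(b, 15) -> b = 0; heap: [0-14 ALLOC][15-38 FREE]
malloc(27): first-fit scan over [0-14 ALLOC][15-38 FREE] -> NULL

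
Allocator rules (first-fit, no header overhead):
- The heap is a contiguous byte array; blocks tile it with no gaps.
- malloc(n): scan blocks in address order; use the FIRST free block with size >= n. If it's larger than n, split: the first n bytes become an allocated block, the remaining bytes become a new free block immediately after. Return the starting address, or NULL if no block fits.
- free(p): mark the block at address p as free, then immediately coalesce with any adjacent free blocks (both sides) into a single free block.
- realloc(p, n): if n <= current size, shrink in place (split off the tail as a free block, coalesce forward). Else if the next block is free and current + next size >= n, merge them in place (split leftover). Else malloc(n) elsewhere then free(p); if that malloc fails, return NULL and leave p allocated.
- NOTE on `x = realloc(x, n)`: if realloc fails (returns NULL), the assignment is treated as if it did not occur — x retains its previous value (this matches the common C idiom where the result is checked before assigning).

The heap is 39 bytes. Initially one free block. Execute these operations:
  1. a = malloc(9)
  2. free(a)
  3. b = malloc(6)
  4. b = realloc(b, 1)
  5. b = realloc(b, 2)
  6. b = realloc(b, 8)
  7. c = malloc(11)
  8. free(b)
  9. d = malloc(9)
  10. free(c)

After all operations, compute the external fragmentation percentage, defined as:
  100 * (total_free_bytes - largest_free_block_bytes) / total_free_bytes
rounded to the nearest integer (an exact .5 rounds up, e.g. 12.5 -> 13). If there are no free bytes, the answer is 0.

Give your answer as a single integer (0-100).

Answer: 37

Derivation:
Op 1: a = malloc(9) -> a = 0; heap: [0-8 ALLOC][9-38 FREE]
Op 2: free(a) -> (freed a); heap: [0-38 FREE]
Op 3: b = malloc(6) -> b = 0; heap: [0-5 ALLOC][6-38 FREE]
Op 4: b = realloc(b, 1) -> b = 0; heap: [0-0 ALLOC][1-38 FREE]
Op 5: b = realloc(b, 2) -> b = 0; heap: [0-1 ALLOC][2-38 FREE]
Op 6: b = realloc(b, 8) -> b = 0; heap: [0-7 ALLOC][8-38 FREE]
Op 7: c = malloc(11) -> c = 8; heap: [0-7 ALLOC][8-18 ALLOC][19-38 FREE]
Op 8: free(b) -> (freed b); heap: [0-7 FREE][8-18 ALLOC][19-38 FREE]
Op 9: d = malloc(9) -> d = 19; heap: [0-7 FREE][8-18 ALLOC][19-27 ALLOC][28-38 FREE]
Op 10: free(c) -> (freed c); heap: [0-18 FREE][19-27 ALLOC][28-38 FREE]
Free blocks: [19 11] total_free=30 largest=19 -> 100*(30-19)/30 = 1100/30 ≈ 36.667 -> rounds to 37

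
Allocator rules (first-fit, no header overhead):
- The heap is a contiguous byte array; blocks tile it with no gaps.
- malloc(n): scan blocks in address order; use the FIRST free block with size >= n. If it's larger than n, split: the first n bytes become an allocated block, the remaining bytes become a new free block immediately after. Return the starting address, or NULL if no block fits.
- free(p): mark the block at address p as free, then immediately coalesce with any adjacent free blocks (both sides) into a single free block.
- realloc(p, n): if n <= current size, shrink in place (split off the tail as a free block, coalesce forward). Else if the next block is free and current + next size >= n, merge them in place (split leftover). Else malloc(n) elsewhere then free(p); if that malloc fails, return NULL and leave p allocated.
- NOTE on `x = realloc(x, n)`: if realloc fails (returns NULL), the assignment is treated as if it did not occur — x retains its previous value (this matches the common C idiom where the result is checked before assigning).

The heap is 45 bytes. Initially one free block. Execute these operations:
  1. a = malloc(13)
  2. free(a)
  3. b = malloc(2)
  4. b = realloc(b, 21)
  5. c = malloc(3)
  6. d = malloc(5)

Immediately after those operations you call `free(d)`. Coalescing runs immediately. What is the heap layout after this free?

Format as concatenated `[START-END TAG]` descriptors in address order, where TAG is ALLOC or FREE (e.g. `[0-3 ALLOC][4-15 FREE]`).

Answer: [0-20 ALLOC][21-23 ALLOC][24-44 FREE]

Derivation:
Op 1: a = malloc(13) -> a = 0; heap: [0-12 ALLOC][13-44 FREE]
Op 2: free(a) -> (freed a); heap: [0-44 FREE]
Op 3: b = malloc(2) -> b = 0; heap: [0-1 ALLOC][2-44 FREE]
Op 4: b = realloc(b, 21) -> b = 0; heap: [0-20 ALLOC][21-44 FREE]
Op 5: c = malloc(3) -> c = 21; heap: [0-20 ALLOC][21-23 ALLOC][24-44 FREE]
Op 6: d = malloc(5) -> d = 24; heap: [0-20 ALLOC][21-23 ALLOC][24-28 ALLOC][29-44 FREE]
free(d): d = 24 -> block [24-28 ALLOC]; mark free, coalesce with adjacent free neighbors -> [0-20 ALLOC][21-23 ALLOC][24-44 FREE]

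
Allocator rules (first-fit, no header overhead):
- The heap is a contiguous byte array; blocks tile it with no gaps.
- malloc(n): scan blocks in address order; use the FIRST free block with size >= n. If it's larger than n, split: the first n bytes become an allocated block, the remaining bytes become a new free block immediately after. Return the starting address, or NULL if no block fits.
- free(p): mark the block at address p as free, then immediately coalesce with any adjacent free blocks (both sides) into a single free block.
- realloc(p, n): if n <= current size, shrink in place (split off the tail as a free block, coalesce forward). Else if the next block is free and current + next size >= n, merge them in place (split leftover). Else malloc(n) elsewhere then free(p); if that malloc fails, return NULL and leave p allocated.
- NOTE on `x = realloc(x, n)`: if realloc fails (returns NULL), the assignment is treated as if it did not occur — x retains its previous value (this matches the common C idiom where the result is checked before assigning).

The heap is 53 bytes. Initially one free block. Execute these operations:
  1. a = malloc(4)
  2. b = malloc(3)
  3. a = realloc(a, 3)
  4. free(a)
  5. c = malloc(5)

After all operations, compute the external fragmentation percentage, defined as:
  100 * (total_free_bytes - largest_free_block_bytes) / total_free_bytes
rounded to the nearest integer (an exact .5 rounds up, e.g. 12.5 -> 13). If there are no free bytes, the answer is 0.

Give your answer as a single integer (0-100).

Op 1: a = malloc(4) -> a = 0; heap: [0-3 ALLOC][4-52 FREE]
Op 2: b = malloc(3) -> b = 4; heap: [0-3 ALLOC][4-6 ALLOC][7-52 FREE]
Op 3: a = realloc(a, 3) -> a = 0; heap: [0-2 ALLOC][3-3 FREE][4-6 ALLOC][7-52 FREE]
Op 4: free(a) -> (freed a); heap: [0-3 FREE][4-6 ALLOC][7-52 FREE]
Op 5: c = malloc(5) -> c = 7; heap: [0-3 FREE][4-6 ALLOC][7-11 ALLOC][12-52 FREE]
Free blocks: [4 41] total_free=45 largest=41 -> 100*(45-41)/45 = 400/45 ≈ 8.889 -> rounds to 9

Answer: 9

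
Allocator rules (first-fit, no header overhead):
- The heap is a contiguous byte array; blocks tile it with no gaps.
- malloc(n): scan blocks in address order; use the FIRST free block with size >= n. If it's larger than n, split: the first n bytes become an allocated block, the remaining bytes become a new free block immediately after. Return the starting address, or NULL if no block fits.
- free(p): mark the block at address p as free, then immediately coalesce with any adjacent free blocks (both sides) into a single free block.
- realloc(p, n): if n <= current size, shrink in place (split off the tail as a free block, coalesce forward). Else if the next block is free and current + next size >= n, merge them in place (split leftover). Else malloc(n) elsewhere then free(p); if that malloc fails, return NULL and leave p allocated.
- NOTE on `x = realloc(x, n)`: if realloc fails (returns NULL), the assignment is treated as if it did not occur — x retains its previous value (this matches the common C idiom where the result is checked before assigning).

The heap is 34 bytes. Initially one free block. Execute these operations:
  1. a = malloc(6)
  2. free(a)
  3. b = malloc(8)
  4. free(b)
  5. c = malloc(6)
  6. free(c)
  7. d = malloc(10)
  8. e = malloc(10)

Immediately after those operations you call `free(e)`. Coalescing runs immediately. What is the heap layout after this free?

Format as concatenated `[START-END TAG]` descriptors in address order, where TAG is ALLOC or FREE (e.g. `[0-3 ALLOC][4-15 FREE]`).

Op 1: a = malloc(6) -> a = 0; heap: [0-5 ALLOC][6-33 FREE]
Op 2: free(a) -> (freed a); heap: [0-33 FREE]
Op 3: b = malloc(8) -> b = 0; heap: [0-7 ALLOC][8-33 FREE]
Op 4: free(b) -> (freed b); heap: [0-33 FREE]
Op 5: c = malloc(6) -> c = 0; heap: [0-5 ALLOC][6-33 FREE]
Op 6: free(c) -> (freed c); heap: [0-33 FREE]
Op 7: d = malloc(10) -> d = 0; heap: [0-9 ALLOC][10-33 FREE]
Op 8: e = malloc(10) -> e = 10; heap: [0-9 ALLOC][10-19 ALLOC][20-33 FREE]
free(e): e = 10 -> block [10-19 ALLOC]; mark free, coalesce with adjacent free neighbors -> [0-9 ALLOC][10-33 FREE]

Answer: [0-9 ALLOC][10-33 FREE]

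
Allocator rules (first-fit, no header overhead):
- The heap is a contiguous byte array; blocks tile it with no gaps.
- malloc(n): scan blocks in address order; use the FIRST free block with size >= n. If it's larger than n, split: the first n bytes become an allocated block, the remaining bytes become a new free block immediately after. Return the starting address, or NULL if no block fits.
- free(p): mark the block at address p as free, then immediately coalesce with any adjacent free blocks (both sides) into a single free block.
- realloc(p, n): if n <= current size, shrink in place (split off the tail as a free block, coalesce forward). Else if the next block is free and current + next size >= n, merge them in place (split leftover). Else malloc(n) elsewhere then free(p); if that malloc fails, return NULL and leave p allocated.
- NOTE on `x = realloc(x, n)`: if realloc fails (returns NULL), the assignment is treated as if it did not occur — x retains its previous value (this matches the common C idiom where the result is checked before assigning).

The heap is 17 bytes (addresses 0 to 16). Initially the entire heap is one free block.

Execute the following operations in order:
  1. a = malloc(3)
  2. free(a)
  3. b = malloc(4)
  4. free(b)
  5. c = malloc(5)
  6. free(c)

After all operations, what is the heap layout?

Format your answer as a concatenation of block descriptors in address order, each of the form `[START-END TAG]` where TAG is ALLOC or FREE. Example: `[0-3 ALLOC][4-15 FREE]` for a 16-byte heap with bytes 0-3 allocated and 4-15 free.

Answer: [0-16 FREE]

Derivation:
Op 1: a = malloc(3) -> a = 0; heap: [0-2 ALLOC][3-16 FREE]
Op 2: free(a) -> (freed a); heap: [0-16 FREE]
Op 3: b = malloc(4) -> b = 0; heap: [0-3 ALLOC][4-16 FREE]
Op 4: free(b) -> (freed b); heap: [0-16 FREE]
Op 5: c = malloc(5) -> c = 0; heap: [0-4 ALLOC][5-16 FREE]
Op 6: free(c) -> (freed c); heap: [0-16 FREE]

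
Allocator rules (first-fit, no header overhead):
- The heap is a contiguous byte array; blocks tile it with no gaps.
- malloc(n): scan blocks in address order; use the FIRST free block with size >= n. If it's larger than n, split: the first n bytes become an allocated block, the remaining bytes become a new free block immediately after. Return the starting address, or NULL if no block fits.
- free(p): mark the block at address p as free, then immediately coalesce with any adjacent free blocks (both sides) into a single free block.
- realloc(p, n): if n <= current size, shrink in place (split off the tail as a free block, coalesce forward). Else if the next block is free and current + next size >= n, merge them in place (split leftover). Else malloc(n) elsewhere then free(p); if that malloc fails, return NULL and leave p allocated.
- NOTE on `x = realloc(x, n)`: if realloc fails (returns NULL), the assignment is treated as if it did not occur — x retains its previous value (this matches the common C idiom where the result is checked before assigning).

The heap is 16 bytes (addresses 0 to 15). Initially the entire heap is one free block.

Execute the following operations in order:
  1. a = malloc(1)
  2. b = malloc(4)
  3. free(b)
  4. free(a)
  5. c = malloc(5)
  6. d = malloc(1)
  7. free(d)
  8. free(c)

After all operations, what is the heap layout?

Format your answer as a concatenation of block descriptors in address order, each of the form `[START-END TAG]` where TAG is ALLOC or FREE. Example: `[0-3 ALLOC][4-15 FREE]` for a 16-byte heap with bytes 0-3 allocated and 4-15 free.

Op 1: a = malloc(1) -> a = 0; heap: [0-0 ALLOC][1-15 FREE]
Op 2: b = malloc(4) -> b = 1; heap: [0-0 ALLOC][1-4 ALLOC][5-15 FREE]
Op 3: free(b) -> (freed b); heap: [0-0 ALLOC][1-15 FREE]
Op 4: free(a) -> (freed a); heap: [0-15 FREE]
Op 5: c = malloc(5) -> c = 0; heap: [0-4 ALLOC][5-15 FREE]
Op 6: d = malloc(1) -> d = 5; heap: [0-4 ALLOC][5-5 ALLOC][6-15 FREE]
Op 7: free(d) -> (freed d); heap: [0-4 ALLOC][5-15 FREE]
Op 8: free(c) -> (freed c); heap: [0-15 FREE]

Answer: [0-15 FREE]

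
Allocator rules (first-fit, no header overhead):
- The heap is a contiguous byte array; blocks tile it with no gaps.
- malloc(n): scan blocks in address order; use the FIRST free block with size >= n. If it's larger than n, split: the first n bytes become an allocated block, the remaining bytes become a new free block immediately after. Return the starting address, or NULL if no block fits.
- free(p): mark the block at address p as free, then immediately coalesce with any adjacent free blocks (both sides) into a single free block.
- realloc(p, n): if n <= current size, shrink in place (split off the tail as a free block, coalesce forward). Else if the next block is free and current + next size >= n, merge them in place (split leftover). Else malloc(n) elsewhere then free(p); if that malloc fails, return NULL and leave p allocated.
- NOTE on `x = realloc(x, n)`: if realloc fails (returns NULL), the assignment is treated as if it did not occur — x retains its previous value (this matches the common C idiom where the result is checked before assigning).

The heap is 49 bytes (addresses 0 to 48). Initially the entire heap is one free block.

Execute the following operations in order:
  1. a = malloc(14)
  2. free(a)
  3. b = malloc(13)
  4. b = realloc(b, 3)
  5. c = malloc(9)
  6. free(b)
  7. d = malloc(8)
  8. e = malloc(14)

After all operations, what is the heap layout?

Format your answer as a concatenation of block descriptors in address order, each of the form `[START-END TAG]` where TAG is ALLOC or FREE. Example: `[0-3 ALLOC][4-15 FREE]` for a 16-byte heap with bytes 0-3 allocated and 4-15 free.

Answer: [0-2 FREE][3-11 ALLOC][12-19 ALLOC][20-33 ALLOC][34-48 FREE]

Derivation:
Op 1: a = malloc(14) -> a = 0; heap: [0-13 ALLOC][14-48 FREE]
Op 2: free(a) -> (freed a); heap: [0-48 FREE]
Op 3: b = malloc(13) -> b = 0; heap: [0-12 ALLOC][13-48 FREE]
Op 4: b = realloc(b, 3) -> b = 0; heap: [0-2 ALLOC][3-48 FREE]
Op 5: c = malloc(9) -> c = 3; heap: [0-2 ALLOC][3-11 ALLOC][12-48 FREE]
Op 6: free(b) -> (freed b); heap: [0-2 FREE][3-11 ALLOC][12-48 FREE]
Op 7: d = malloc(8) -> d = 12; heap: [0-2 FREE][3-11 ALLOC][12-19 ALLOC][20-48 FREE]
Op 8: e = malloc(14) -> e = 20; heap: [0-2 FREE][3-11 ALLOC][12-19 ALLOC][20-33 ALLOC][34-48 FREE]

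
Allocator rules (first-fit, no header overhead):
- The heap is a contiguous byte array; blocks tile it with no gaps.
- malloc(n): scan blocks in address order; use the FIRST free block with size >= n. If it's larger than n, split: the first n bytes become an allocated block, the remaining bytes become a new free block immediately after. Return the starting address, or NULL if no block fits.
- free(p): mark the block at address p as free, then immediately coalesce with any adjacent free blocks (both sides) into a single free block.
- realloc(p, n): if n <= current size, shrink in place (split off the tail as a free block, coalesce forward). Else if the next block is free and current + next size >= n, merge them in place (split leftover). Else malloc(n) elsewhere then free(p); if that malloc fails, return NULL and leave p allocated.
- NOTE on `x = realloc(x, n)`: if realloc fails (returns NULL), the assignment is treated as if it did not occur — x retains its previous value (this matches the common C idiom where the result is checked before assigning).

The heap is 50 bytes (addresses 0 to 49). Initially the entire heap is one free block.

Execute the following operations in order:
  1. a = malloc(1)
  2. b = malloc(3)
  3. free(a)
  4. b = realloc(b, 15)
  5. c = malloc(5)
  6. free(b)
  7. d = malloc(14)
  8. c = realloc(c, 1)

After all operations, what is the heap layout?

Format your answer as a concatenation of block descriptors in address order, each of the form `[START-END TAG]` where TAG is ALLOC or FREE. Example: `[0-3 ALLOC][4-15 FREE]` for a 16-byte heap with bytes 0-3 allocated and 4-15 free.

Op 1: a = malloc(1) -> a = 0; heap: [0-0 ALLOC][1-49 FREE]
Op 2: b = malloc(3) -> b = 1; heap: [0-0 ALLOC][1-3 ALLOC][4-49 FREE]
Op 3: free(a) -> (freed a); heap: [0-0 FREE][1-3 ALLOC][4-49 FREE]
Op 4: b = realloc(b, 15) -> b = 1; heap: [0-0 FREE][1-15 ALLOC][16-49 FREE]
Op 5: c = malloc(5) -> c = 16; heap: [0-0 FREE][1-15 ALLOC][16-20 ALLOC][21-49 FREE]
Op 6: free(b) -> (freed b); heap: [0-15 FREE][16-20 ALLOC][21-49 FREE]
Op 7: d = malloc(14) -> d = 0; heap: [0-13 ALLOC][14-15 FREE][16-20 ALLOC][21-49 FREE]
Op 8: c = realloc(c, 1) -> c = 16; heap: [0-13 ALLOC][14-15 FREE][16-16 ALLOC][17-49 FREE]

Answer: [0-13 ALLOC][14-15 FREE][16-16 ALLOC][17-49 FREE]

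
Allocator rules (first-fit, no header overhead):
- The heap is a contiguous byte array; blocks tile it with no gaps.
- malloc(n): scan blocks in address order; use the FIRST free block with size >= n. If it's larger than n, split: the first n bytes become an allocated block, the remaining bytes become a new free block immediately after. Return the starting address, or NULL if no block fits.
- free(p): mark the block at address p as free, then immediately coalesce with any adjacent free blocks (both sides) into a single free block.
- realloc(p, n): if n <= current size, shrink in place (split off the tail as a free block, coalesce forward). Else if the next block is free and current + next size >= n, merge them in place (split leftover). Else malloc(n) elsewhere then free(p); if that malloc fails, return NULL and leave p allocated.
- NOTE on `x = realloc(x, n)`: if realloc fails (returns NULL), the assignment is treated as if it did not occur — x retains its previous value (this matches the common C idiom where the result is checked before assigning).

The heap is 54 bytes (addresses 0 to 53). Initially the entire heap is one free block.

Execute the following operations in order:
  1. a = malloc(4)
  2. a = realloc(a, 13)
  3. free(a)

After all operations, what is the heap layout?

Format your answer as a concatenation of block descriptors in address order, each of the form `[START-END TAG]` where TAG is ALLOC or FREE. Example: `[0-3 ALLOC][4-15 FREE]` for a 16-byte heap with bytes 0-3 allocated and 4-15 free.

Op 1: a = malloc(4) -> a = 0; heap: [0-3 ALLOC][4-53 FREE]
Op 2: a = realloc(a, 13) -> a = 0; heap: [0-12 ALLOC][13-53 FREE]
Op 3: free(a) -> (freed a); heap: [0-53 FREE]

Answer: [0-53 FREE]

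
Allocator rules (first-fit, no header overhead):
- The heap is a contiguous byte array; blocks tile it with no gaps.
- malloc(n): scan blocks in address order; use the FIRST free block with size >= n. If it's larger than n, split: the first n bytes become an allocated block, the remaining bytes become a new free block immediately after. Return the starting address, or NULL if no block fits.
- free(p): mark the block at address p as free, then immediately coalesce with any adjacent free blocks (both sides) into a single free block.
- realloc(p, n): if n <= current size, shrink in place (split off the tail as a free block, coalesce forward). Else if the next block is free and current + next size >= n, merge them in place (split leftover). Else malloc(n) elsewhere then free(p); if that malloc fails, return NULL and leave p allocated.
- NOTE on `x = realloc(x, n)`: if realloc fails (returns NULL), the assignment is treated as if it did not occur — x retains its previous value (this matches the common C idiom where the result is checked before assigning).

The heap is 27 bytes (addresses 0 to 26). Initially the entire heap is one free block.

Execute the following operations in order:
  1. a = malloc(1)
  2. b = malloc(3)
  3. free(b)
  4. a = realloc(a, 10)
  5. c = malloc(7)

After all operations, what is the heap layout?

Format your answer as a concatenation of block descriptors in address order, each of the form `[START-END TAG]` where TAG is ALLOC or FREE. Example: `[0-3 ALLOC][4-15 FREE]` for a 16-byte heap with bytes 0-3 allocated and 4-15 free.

Op 1: a = malloc(1) -> a = 0; heap: [0-0 ALLOC][1-26 FREE]
Op 2: b = malloc(3) -> b = 1; heap: [0-0 ALLOC][1-3 ALLOC][4-26 FREE]
Op 3: free(b) -> (freed b); heap: [0-0 ALLOC][1-26 FREE]
Op 4: a = realloc(a, 10) -> a = 0; heap: [0-9 ALLOC][10-26 FREE]
Op 5: c = malloc(7) -> c = 10; heap: [0-9 ALLOC][10-16 ALLOC][17-26 FREE]

Answer: [0-9 ALLOC][10-16 ALLOC][17-26 FREE]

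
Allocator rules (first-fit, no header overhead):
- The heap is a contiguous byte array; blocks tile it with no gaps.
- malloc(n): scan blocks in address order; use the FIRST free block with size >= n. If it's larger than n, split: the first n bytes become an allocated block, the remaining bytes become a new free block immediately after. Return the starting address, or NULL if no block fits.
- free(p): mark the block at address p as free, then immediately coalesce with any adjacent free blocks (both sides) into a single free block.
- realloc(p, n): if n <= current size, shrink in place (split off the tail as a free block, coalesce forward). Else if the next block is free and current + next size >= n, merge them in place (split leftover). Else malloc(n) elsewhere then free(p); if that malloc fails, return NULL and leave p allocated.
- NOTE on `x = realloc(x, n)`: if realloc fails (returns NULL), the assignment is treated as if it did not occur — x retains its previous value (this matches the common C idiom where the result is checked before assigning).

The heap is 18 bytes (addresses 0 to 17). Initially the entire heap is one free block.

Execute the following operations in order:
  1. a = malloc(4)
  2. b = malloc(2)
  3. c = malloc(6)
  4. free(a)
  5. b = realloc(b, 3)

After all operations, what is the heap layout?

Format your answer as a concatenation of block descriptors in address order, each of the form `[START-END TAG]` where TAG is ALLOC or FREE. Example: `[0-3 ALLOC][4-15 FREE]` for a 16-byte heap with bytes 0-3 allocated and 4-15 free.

Op 1: a = malloc(4) -> a = 0; heap: [0-3 ALLOC][4-17 FREE]
Op 2: b = malloc(2) -> b = 4; heap: [0-3 ALLOC][4-5 ALLOC][6-17 FREE]
Op 3: c = malloc(6) -> c = 6; heap: [0-3 ALLOC][4-5 ALLOC][6-11 ALLOC][12-17 FREE]
Op 4: free(a) -> (freed a); heap: [0-3 FREE][4-5 ALLOC][6-11 ALLOC][12-17 FREE]
Op 5: b = realloc(b, 3) -> b = 0; heap: [0-2 ALLOC][3-5 FREE][6-11 ALLOC][12-17 FREE]

Answer: [0-2 ALLOC][3-5 FREE][6-11 ALLOC][12-17 FREE]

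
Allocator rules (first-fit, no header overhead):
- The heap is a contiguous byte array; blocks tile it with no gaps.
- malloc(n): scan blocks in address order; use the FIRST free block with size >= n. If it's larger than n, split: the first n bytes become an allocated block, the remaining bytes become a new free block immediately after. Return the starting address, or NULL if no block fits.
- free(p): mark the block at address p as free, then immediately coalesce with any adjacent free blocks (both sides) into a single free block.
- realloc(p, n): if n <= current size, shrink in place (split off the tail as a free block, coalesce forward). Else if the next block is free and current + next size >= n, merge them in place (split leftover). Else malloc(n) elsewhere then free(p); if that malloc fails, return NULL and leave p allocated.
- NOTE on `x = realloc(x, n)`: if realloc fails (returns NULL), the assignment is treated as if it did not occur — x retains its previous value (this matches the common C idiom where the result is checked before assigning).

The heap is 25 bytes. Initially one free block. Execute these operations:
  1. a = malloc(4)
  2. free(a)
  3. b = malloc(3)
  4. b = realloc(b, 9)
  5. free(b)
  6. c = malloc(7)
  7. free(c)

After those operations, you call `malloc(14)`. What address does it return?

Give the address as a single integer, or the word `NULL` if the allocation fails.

Op 1: a = malloc(4) -> a = 0; heap: [0-3 ALLOC][4-24 FREE]
Op 2: free(a) -> (freed a); heap: [0-24 FREE]
Op 3: b = malloc(3) -> b = 0; heap: [0-2 ALLOC][3-24 FREE]
Op 4: b = realloc(b, 9) -> b = 0; heap: [0-8 ALLOC][9-24 FREE]
Op 5: free(b) -> (freed b); heap: [0-24 FREE]
Op 6: c = malloc(7) -> c = 0; heap: [0-6 ALLOC][7-24 FREE]
Op 7: free(c) -> (freed c); heap: [0-24 FREE]
malloc(14): first-fit scan over [0-24 FREE] -> 0

Answer: 0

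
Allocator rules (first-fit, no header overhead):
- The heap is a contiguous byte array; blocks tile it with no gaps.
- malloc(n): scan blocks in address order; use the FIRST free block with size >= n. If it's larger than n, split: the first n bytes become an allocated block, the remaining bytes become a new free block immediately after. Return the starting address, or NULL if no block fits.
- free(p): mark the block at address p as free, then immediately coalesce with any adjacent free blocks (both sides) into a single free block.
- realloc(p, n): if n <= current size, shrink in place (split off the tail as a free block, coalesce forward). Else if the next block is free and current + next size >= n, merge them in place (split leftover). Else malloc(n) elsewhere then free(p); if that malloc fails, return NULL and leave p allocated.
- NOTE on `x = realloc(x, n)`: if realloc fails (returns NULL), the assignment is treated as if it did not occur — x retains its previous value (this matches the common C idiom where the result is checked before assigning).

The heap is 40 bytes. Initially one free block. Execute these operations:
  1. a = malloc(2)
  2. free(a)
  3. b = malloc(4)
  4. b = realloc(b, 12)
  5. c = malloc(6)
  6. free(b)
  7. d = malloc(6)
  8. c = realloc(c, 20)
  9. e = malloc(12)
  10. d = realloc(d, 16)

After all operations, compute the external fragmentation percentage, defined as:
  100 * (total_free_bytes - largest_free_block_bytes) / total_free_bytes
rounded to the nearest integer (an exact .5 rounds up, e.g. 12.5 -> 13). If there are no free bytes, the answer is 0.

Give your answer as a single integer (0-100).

Op 1: a = malloc(2) -> a = 0; heap: [0-1 ALLOC][2-39 FREE]
Op 2: free(a) -> (freed a); heap: [0-39 FREE]
Op 3: b = malloc(4) -> b = 0; heap: [0-3 ALLOC][4-39 FREE]
Op 4: b = realloc(b, 12) -> b = 0; heap: [0-11 ALLOC][12-39 FREE]
Op 5: c = malloc(6) -> c = 12; heap: [0-11 ALLOC][12-17 ALLOC][18-39 FREE]
Op 6: free(b) -> (freed b); heap: [0-11 FREE][12-17 ALLOC][18-39 FREE]
Op 7: d = malloc(6) -> d = 0; heap: [0-5 ALLOC][6-11 FREE][12-17 ALLOC][18-39 FREE]
Op 8: c = realloc(c, 20) -> c = 12; heap: [0-5 ALLOC][6-11 FREE][12-31 ALLOC][32-39 FREE]
Op 9: e = malloc(12) -> e = NULL; heap: [0-5 ALLOC][6-11 FREE][12-31 ALLOC][32-39 FREE]
Op 10: d = realloc(d, 16) -> NULL (d unchanged); heap: [0-5 ALLOC][6-11 FREE][12-31 ALLOC][32-39 FREE]
Free blocks: [6 8] total_free=14 largest=8 -> 100*(14-8)/14 = 600/14 ≈ 42.857 -> rounds to 43

Answer: 43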